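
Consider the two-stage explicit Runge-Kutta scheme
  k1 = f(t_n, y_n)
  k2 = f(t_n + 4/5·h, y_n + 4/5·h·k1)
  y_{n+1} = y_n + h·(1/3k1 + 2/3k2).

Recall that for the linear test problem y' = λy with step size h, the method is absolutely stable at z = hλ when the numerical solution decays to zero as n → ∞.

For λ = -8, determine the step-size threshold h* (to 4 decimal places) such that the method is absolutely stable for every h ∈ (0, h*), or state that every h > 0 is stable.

(-1.8750,0); λ=-8 ⇒ h* = (15/8)/8 = 0.2344.

With y'=λy (z=hλ):
  k1=λy_n ⇒ h·k1=z·y_n;  k2=λ(1+4/5z)y_n ⇒ h·k2=z(1+4/5z)y_n
  y_{n+1}/y_n = 1 + 1/3z + 2/3z(1+4/5z) = 1 + z + 8/15z²
  Hence R(z) = 1 + z + 8/15z².

Need |R(x)|<1, x<0.
x=-0.7: |R|=0.5613
R=1: x+8/15x²=0 ⇒ x=−15/8=-1.8750; min R=1−1/(4·8/15)=0.5312>−1
Confirm numerically:
  x=-1.590: |R|=0.75832 <1
  x=-1.411: |R|=0.65082 <1
  x=-1.393: |R|=0.64191 <1
  x=-0.861: |R|=0.53437 <1
  x=-2.261: |R|=1.46546 >1
  x=-2.163: |R|=1.33224 >1
Interval (-1.8750, 0).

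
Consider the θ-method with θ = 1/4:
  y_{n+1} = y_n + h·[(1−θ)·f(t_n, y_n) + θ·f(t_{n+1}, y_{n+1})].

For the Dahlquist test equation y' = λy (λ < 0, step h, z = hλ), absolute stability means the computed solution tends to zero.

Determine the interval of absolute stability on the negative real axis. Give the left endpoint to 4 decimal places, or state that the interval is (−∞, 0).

(-4.0000, 0).

Test eqn y'=λy, z=hλ:
  y_{n+1} = y_n + z·[3/4·y_n + 1/4·y_{n+1}] ⇒ (1 − 1/4z)y_{n+1} = (1 + 3/4z)y_n
  ⇒ R(z) = (1 + 3/4z)/(1 − 1/4z).

Solve |R(x)|<1 on ℝ⁻.
x=-1.7: |R|=0.1930
R=−1: 1+3/4x = −1+1/4x ⇒ -1/2x=2 ⇒ x=2/(-1/2)=-4.0000
Confirm numerically:
  x=-3.913: |R|=0.97801 <1
  x=-2.323: |R|=0.46956 <1
  x=-1.742: |R|=0.21351 <1
  x=-4.554: |R|=1.12953 >1
  x=-4.276: |R|=1.06670 >1
Interval (-4.0000, 0).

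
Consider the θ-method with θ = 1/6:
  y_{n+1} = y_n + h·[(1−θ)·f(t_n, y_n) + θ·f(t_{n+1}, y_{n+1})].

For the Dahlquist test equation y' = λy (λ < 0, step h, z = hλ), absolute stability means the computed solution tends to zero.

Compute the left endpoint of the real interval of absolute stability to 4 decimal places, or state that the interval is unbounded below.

With y'=λy (z=hλ):
  y_{n+1} = y_n + z·[5/6·y_n + 1/6·y_{n+1}] ⇒ (1 − 1/6z)y_{n+1} = (1 + 5/6z)y_n
  R(z) = (1 + 5/6z)/(1 − 1/6z).

Need |R(x)|<1, x<0.
x=-1.04: |R|=0.1136
R=−1: 1+5/6x = −1+1/6x ⇒ -2/3x=2 ⇒ x=2/(-2/3)=-3.0000
Confirm numerically:
  x=-2.635: |R|=0.83092 <1
  x=-2.147: |R|=0.58120 <1
  x=-1.491: |R|=0.19423 <1
  x=-3.600: |R|=1.25000 >1
  x=-3.174: |R|=1.07587 >1
So |R|<1 on (-3.0000, 0).

left endpoint -3.0000.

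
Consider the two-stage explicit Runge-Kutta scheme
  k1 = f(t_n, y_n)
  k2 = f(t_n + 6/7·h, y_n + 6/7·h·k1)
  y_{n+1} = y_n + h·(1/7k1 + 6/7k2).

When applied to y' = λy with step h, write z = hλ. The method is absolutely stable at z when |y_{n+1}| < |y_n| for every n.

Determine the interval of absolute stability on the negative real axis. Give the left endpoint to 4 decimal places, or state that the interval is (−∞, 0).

(-1.3611, 0).

Test eqn y'=λy, z=hλ:
  k1=λy_n ⇒ h·k1=z·y_n;  k2=λ(1+6/7z)y_n ⇒ h·k2=z(1+6/7z)y_n
  y_{n+1}/y_n = 1 + 1/7z + 6/7z(1+6/7z) = 1 + z + 36/49z²
  ⇒ R(z) = 1 + z + 36/49z².

Boundary: |R(x)|=1, x<0.
x=-0.78: |R|=0.6670
R=1: x+36/49x²=0 ⇒ x=−49/36=-1.3611; min R=1−1/(4·36/49)=0.6597>−1
Confirm numerically:
  x=-1.298: |R|=0.93982 <1
  x=-1.212: |R|=0.86722 <1
  x=-0.585: |R|=0.66643 <1
  x=-1.765: |R|=1.52374 >1
  x=-1.759: |R|=1.51420 >1
Interval (-1.3611, 0).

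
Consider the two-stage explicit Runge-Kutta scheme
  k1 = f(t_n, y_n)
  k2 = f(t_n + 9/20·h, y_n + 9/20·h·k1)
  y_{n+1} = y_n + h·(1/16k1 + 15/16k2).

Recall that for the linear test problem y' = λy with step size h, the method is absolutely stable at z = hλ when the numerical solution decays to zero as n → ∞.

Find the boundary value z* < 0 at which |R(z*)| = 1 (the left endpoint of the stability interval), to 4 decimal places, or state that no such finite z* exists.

With y'=λy (z=hλ):
  k1=λy_n ⇒ h·k1=z·y_n;  k2=λ(1+9/20z)y_n ⇒ h·k2=z(1+9/20z)y_n
  y_{n+1}/y_n = 1 + 1/16z + 15/16z(1+9/20z) = 1 + z + 27/64z²
  ⇒ R(z) = 1 + z + 27/64z².

Find x<0 with |R(x)|<1.
x=-1.32: |R|=0.4151
R=1: x+27/64x²=0 ⇒ x=−64/27=-2.3704; min R=1−1/(4·27/64)=0.4074>−1
Confirm numerically:
  x=-2.088: |R|=0.75127 <1
  x=-1.693: |R|=0.51620 <1
  x=-1.689: |R|=0.51449 <1
  x=-1.509: |R|=0.45164 <1
  x=-2.875: |R|=1.61206 >1
  x=-2.521: |R|=1.16020 >1
  x=-2.471: |R|=1.10490 >1
Stable set (-2.3704, 0).

left endpoint -2.3704.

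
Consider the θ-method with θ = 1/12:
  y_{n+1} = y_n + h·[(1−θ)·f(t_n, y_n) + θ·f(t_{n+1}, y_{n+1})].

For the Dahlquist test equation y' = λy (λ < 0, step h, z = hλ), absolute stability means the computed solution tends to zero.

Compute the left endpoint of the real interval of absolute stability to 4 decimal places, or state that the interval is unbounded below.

left endpoint -2.4000.

Set f=λy, z=hλ:
  y_{n+1} = y_n + z·[11/12·y_n + 1/12·y_{n+1}] ⇒ (1 − 1/12z)y_{n+1} = (1 + 11/12z)y_n
  ⇒ R(z) = (1 + 11/12z)/(1 − 1/12z).

Need |R(x)|<1, x<0.
x=-1.08: |R|=0.0092
R=−1: 1+11/12x = −1+1/12x ⇒ -5/6x=2 ⇒ x=2/(-5/6)=-2.4000
Confirm numerically:
  x=-2.073: |R|=0.76764 <1
  x=-1.448: |R|=0.29209 <1
  x=-1.344: |R|=0.20863 <1
  x=-1.207: |R|=0.09669 <1
  x=-2.888: |R|=1.32778 >1
  x=-2.511: |R|=1.07649 >1
Interval (-2.4000, 0).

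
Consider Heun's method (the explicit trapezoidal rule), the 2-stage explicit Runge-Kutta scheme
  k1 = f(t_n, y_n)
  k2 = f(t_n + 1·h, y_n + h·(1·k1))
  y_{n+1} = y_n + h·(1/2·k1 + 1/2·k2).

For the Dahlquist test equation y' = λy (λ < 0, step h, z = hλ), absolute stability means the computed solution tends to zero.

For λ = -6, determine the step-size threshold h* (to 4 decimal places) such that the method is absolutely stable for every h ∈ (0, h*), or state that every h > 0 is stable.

(-2.0000,0); λ=-6 ⇒ h* = 0.3333.

With y'=λy (z=hλ):
  order 2, 2-stage ⇒ R(z)=1+z+z^2/2
  (e.g. R(-1.04)=0.50080, |R|=0.50080)

Need |R(x)|<1, x<0.
x=-1.04: |R|=0.5008
|R(-2.09)|=1.0940 |R(-1.93)|=0.9325 |R(-0.6)|=0.5800
Bisect:
  x_lo=-2.4554 |R|=1.5590  x_hi=-0.2581 |R|=0.7752
  mid=-1.35673 |R|=0.56363 →hi
  mid=-1.90604 |R|=0.91046 →hi
  mid=-2.18070 |R|=1.19703 →lo
  mid=-2.04337 |R|=1.04431 →lo
  mid=-1.97471 |R|=0.97503 →hi
  mid=-2.00904 |R|=1.00908 →lo
  mid=-1.99188 |R|=0.99191 →hi
  mid=-2.00046 |R|=1.00046 →lo
  ...
  [-2.00006,-1.99992] ⇒ x*=-2.0000
Interval (-2.0000, 0).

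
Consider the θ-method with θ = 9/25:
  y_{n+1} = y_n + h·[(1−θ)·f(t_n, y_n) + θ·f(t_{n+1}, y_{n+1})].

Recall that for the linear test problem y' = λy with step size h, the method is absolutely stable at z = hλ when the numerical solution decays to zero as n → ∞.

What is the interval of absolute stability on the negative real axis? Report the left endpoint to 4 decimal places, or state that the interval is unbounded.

On y'=λy, z=hλ:
  y_{n+1} = y_n + z·[16/25·y_n + 9/25·y_{n+1}] ⇒ (1 − 9/25z)y_{n+1} = (1 + 16/25z)y_n
  R(z) = (1 + 16/25z)/(1 − 9/25z).

Boundary: |R(x)|=1, x<0.
x=-0.71: |R|=0.4345
R=−1: 1+16/25x = −1+9/25x ⇒ -7/25x=2 ⇒ x=2/(-7/25)=-7.1429
Confirm numerically:
  x=-6.972: |R|=0.98637 <1
  x=-6.883: |R|=0.97908 <1
  x=-4.612: |R|=0.73363 <1
  x=-2.960: |R|=0.43300 <1
  x=-7.668: |R|=1.03910 >1
  x=-7.314: |R|=1.01319 >1
Stable set (-7.1429, 0).

(-7.1429, 0).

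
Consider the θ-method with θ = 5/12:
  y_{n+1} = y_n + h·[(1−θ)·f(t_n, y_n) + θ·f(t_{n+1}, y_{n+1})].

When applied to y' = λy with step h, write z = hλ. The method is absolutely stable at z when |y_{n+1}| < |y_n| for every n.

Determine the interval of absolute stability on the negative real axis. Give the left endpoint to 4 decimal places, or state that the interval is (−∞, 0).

(-12.0000, 0).

Test eqn y'=λy, z=hλ:
  y_{n+1} = y_n + z·[7/12·y_n + 5/12·y_{n+1}] ⇒ (1 − 5/12z)y_{n+1} = (1 + 7/12z)y_n
  Hence R(z) = (1 + 7/12z)/(1 − 5/12z).

Find x<0 with |R(x)|<1.
x=-0.6: |R|=0.5200
R=−1: 1+7/12x = −1+5/12x ⇒ -1/6x=2 ⇒ x=2/(-1/6)=-12.0000
Confirm numerically:
  x=-11.931: |R|=0.99807 <1
  x=-8.416: |R|=0.86746 <1
  x=-6.734: |R|=0.76939 <1
  x=-4.975: |R|=0.61898 <1
  x=-12.593: |R|=1.01582 >1
  x=-12.512: |R|=1.01373 >1
  x=-12.446: |R|=1.01202 >1
Stable set (-12.0000, 0).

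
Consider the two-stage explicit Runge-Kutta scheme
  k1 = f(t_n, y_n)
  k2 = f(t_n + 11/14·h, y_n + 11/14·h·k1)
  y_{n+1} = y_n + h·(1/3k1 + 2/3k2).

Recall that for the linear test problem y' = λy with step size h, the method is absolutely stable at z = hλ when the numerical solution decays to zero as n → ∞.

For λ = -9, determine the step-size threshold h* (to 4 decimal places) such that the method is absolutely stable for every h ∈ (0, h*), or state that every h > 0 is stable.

(-1.9091,0); λ=-9 ⇒ h* = (21/11)/9 = 0.2121.

Set f=λy, z=hλ:
  k1=λy_n ⇒ h·k1=z·y_n;  k2=λ(1+11/14z)y_n ⇒ h·k2=z(1+11/14z)y_n
  y_{n+1}/y_n = 1 + 1/3z + 2/3z(1+11/14z) = 1 + z + 11/21z²
  so R(z) = 1 + z + 11/21z².

Boundary: |R(x)|=1, x<0.
x=-1.68: |R|=0.7984
R=1: x+11/21x²=0 ⇒ x=−21/11=-1.9091; min R=1−1/(4·11/21)=0.5227>−1
Confirm numerically:
  x=-1.887: |R|=0.97816 <1
  x=-1.653: |R|=0.77826 <1
  x=-1.500: |R|=0.67857 <1
  x=-1.441: |R|=0.64668 <1
  x=-2.430: |R|=1.66304 >1
  x=-2.039: |R|=1.13875 >1
Interval (-1.9091, 0).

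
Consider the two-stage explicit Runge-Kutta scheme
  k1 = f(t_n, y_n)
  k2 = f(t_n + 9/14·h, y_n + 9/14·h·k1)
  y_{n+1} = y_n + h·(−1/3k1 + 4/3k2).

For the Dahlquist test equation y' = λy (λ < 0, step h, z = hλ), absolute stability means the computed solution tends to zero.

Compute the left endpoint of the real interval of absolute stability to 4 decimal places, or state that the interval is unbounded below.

Set f=λy, z=hλ:
  k1=λy_n ⇒ h·k1=z·y_n;  k2=λ(1+9/14z)y_n ⇒ h·k2=z(1+9/14z)y_n
  y_{n+1}/y_n = 1 − 1/3z + 4/3z(1+9/14z) = 1 + z + 6/7z²
  Hence R(z) = 1 + z + 6/7z².

Need |R(x)|<1, x<0.
x=-0.9: |R|=0.7943
R=1: x+6/7x²=0 ⇒ x=−7/6=-1.1667; min R=1−1/(4·6/7)=0.7083>−1
Confirm numerically:
  x=-1.038: |R|=0.88552 <1
  x=-0.569: |R|=0.70851 <1
  x=-0.556: |R|=0.70897 <1
  x=-0.515: |R|=0.71234 <1
  x=-1.309: |R|=1.15970 >1
  x=-1.304: |R|=1.15350 >1
  x=-1.293: |R|=1.14001 >1
So |R|<1 on (-1.1667, 0).

z* = -1.1667.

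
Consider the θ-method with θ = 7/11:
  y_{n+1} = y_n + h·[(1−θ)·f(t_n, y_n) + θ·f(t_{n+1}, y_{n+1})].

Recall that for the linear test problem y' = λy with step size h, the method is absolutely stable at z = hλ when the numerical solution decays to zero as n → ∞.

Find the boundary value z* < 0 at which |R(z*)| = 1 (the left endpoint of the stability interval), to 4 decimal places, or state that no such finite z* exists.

unbounded; (−∞, 0).

Set f=λy, z=hλ:
  y_{n+1} = y_n + z·[4/11·y_n + 7/11·y_{n+1}] ⇒ (1 − 7/11z)y_{n+1} = (1 + 4/11z)y_n
  ⇒ R(z) = (1 + 4/11z)/(1 − 7/11z).

Solve |R(x)|<1 on ℝ⁻.
x=-1.72: |R|=0.1788
x=-2: |R|=0.1200
x=-10: |R|=0.3580
x=-100: |R|=0.5471
θ=7/11≥1/2 ⇒ |1+4/11x|<|1−7/11x| ∀x<0 ⇒ stable on all of ℝ⁻.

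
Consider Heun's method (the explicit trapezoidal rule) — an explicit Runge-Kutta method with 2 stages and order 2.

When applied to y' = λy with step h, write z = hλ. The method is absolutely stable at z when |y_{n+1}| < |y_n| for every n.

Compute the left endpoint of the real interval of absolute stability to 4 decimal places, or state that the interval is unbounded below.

Set f=λy, z=hλ:
  order 2, 2-stage ⇒ R(z)=1+z+z^2/2
  (e.g. R(-1.61)=0.68605, |R|=0.68605)

Solve |R(x)|<1 on ℝ⁻.
x=-1.61: |R|=0.6861
|R(-1.64)|=0.7048 |R(-1.3)|=0.5450 |R(-0.61)|=0.5760
Bisect:
  x_lo=-2.6641 |R|=1.8847  x_hi=-0.2498 |R|=0.7814
  mid=-1.45697 |R|=0.60441 →hi
  mid=-2.06056 |R|=1.06239 →lo
  mid=-1.75876 |R|=0.78786 →hi
  mid=-1.90966 |R|=0.91374 →hi
  mid=-1.98511 |R|=0.98522 →hi
  mid=-2.02283 |R|=1.02309 →lo
  mid=-2.00397 |R|=1.00398 →lo
  mid=-1.99454 |R|=0.99455 →hi
  ...
  [-2.00014,-1.99999] ⇒ x*=-2.0000
So |R|<1 on (-2.0000, 0).

z* = -2.0000.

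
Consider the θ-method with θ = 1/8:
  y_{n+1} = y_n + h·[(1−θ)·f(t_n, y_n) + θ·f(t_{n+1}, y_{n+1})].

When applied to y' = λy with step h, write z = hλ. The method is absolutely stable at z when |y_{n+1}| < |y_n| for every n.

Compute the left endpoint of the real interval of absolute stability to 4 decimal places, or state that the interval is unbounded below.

z* = -2.6667.

On y'=λy, z=hλ:
  y_{n+1} = y_n + z·[7/8·y_n + 1/8·y_{n+1}] ⇒ (1 − 1/8z)y_{n+1} = (1 + 7/8z)y_n
  Hence R(z) = (1 + 7/8z)/(1 − 1/8z).

Boundary: |R(x)|=1, x<0.
x=-1.64: |R|=0.3610
R=−1: 1+7/8x = −1+1/8x ⇒ -3/4x=2 ⇒ x=2/(-3/4)=-2.6667
Confirm numerically:
  x=-2.019: |R|=0.61214 <1
  x=-1.547: |R|=0.29632 <1
  x=-1.360: |R|=0.16239 <1
  x=-3.206: |R|=1.28877 >1
  x=-3.172: |R|=1.27139 >1
Interval (-2.6667, 0).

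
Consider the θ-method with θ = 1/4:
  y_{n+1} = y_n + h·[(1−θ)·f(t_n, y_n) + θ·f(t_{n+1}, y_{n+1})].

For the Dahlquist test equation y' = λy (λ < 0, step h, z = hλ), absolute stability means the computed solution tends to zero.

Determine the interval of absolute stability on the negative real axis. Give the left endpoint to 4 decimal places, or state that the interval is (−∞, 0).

Test eqn y'=λy, z=hλ:
  y_{n+1} = y_n + z·[3/4·y_n + 1/4·y_{n+1}] ⇒ (1 − 1/4z)y_{n+1} = (1 + 3/4z)y_n
  so R(z) = (1 + 3/4z)/(1 − 1/4z).

Find x<0 with |R(x)|<1.
x=-0.35: |R|=0.6782
R=−1: 1+3/4x = −1+1/4x ⇒ -1/2x=2 ⇒ x=2/(-1/2)=-4.0000
Confirm numerically:
  x=-3.559: |R|=0.88332 <1
  x=-2.478: |R|=0.53010 <1
  x=-1.639: |R|=0.16262 <1
  x=-4.196: |R|=1.04783 >1
  x=-4.079: |R|=1.01956 >1
Stable set (-4.0000, 0).

(-4.0000, 0).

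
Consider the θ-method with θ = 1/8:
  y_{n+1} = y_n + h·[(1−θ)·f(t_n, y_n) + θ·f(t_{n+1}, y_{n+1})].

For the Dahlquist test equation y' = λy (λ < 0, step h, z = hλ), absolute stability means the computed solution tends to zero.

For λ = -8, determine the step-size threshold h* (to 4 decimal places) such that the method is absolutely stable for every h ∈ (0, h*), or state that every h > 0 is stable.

(-2.6667,0); λ=-8 ⇒ h* = (8/3)/8 = 0.3333.

On y'=λy, z=hλ:
  y_{n+1} = y_n + z·[7/8·y_n + 1/8·y_{n+1}] ⇒ (1 − 1/8z)y_{n+1} = (1 + 7/8z)y_n
  ⇒ R(z) = (1 + 7/8z)/(1 − 1/8z).

Boundary: |R(x)|=1, x<0.
x=-1.32: |R|=0.1330
R=−1: 1+7/8x = −1+1/8x ⇒ -3/4x=2 ⇒ x=2/(-3/4)=-2.6667
Confirm numerically:
  x=-2.065: |R|=0.64133 <1
  x=-1.927: |R|=0.55294 <1
  x=-1.276: |R|=0.10047 <1
  x=-3.019: |R|=1.19185 >1
  x=-2.982: |R|=1.17228 >1
  x=-2.823: |R|=1.08667 >1
Stable set (-2.6667, 0).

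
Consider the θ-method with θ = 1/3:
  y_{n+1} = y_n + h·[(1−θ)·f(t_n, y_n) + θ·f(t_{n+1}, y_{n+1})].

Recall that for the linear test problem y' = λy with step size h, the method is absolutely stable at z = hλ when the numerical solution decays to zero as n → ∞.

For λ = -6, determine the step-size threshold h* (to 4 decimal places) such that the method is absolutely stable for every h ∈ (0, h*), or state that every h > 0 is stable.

Test eqn y'=λy, z=hλ:
  y_{n+1} = y_n + z·[2/3·y_n + 1/3·y_{n+1}] ⇒ (1 − 1/3z)y_{n+1} = (1 + 2/3z)y_n
  R(z) = (1 + 2/3z)/(1 − 1/3z).

Boundary: |R(x)|=1, x<0.
x=-1.57: |R|=0.0306
R=−1: 1+2/3x = −1+1/3x ⇒ -1/3x=2 ⇒ x=2/(-1/3)=-6.0000
Confirm numerically:
  x=-3.892: |R|=0.69414 <1
  x=-3.516: |R|=0.61878 <1
  x=-2.625: |R|=0.40000 <1
  x=-6.547: |R|=1.05730 >1
  x=-6.453: |R|=1.04792 >1
  x=-6.289: |R|=1.03111 >1
Interval (-6.0000, 0).

(-6.0000,0); λ=-6 ⇒ h* = (6)/6 = 1.0000.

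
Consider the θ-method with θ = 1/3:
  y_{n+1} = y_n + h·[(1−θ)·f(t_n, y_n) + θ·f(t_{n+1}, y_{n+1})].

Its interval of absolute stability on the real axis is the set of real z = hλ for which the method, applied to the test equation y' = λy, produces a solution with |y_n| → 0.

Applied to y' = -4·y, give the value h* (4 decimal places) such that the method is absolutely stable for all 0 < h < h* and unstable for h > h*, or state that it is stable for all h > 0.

(-6.0000,0); λ=-4 ⇒ h* = (6)/4 = 1.5000.

With y'=λy (z=hλ):
  y_{n+1} = y_n + z·[2/3·y_n + 1/3·y_{n+1}] ⇒ (1 − 1/3z)y_{n+1} = (1 + 2/3z)y_n
  R(z) = (1 + 2/3z)/(1 − 1/3z).

Solve |R(x)|<1 on ℝ⁻.
x=-0.9: |R|=0.3077
R=−1: 1+2/3x = −1+1/3x ⇒ -1/3x=2 ⇒ x=2/(-1/3)=-6.0000
Confirm numerically:
  x=-5.041: |R|=0.88074 <1
  x=-3.758: |R|=0.66825 <1
  x=-2.939: |R|=0.48459 <1
  x=-6.545: |R|=1.05710 >1
  x=-6.308: |R|=1.03309 >1
  x=-6.088: |R|=1.00968 >1
Stable set (-6.0000, 0).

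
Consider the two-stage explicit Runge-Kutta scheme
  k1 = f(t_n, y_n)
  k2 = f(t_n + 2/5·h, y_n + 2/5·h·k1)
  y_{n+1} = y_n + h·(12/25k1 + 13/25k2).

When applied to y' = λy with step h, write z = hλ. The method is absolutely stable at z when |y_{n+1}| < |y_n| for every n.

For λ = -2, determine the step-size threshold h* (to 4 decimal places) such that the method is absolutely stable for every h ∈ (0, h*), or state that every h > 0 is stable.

Test eqn y'=λy, z=hλ:
  k1=λy_n ⇒ h·k1=z·y_n;  k2=λ(1+2/5z)y_n ⇒ h·k2=z(1+2/5z)y_n
  y_{n+1}/y_n = 1 + 12/25z + 13/25z(1+2/5z) = 1 + z + 26/125z²
  Hence R(z) = 1 + z + 26/125z².

Boundary: |R(x)|=1, x<0.
x=-1.23: |R|=0.0847
R=1: x+26/125x²=0 ⇒ x=−125/26=-4.8077; min R=1−1/(4·26/125)=-0.2019>−1
Confirm numerically:
  x=-4.696: |R|=0.89090 <1
  x=-3.383: |R|=0.00250 <1
  x=-1.981: |R|=0.16473 <1
  x=-1.967: |R|=0.16223 <1
  x=-5.189: |R|=1.41155 >1
  x=-5.165: |R|=1.38386 >1
  x=-5.141: |R|=1.35642 >1
Interval (-4.8077, 0).

(-4.8077,0); λ=-2 ⇒ h* = (125/26)/2 = 2.4038.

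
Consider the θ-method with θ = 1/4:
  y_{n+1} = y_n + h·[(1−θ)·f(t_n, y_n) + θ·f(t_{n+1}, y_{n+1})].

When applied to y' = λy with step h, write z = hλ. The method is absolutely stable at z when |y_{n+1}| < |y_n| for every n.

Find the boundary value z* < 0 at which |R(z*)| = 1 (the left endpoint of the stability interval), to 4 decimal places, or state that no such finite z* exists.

Test eqn y'=λy, z=hλ:
  y_{n+1} = y_n + z·[3/4·y_n + 1/4·y_{n+1}] ⇒ (1 − 1/4z)y_{n+1} = (1 + 3/4z)y_n
  so R(z) = (1 + 3/4z)/(1 − 1/4z).

Solve |R(x)|<1 on ℝ⁻.
x=-1.09: |R|=0.1434
R=−1: 1+3/4x = −1+1/4x ⇒ -1/2x=2 ⇒ x=2/(-1/2)=-4.0000
Confirm numerically:
  x=-3.503: |R|=0.86752 <1
  x=-3.439: |R|=0.84917 <1
  x=-3.419: |R|=0.84338 <1
  x=-2.529: |R|=0.54940 <1
  x=-4.361: |R|=1.08635 >1
  x=-4.314: |R|=1.07554 >1
Interval (-4.0000, 0).

left endpoint -4.0000.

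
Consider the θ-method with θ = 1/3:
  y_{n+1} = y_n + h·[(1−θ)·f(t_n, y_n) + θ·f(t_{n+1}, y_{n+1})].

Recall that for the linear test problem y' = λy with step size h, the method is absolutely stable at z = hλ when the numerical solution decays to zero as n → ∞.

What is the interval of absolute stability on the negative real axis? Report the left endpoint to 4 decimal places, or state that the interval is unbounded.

(-6.0000, 0).

With y'=λy (z=hλ):
  y_{n+1} = y_n + z·[2/3·y_n + 1/3·y_{n+1}] ⇒ (1 − 1/3z)y_{n+1} = (1 + 2/3z)y_n
  ⇒ R(z) = (1 + 2/3z)/(1 − 1/3z).

Need |R(x)|<1, x<0.
x=-1.4: |R|=0.0455
R=−1: 1+2/3x = −1+1/3x ⇒ -1/3x=2 ⇒ x=2/(-1/3)=-6.0000
Confirm numerically:
  x=-5.528: |R|=0.94465 <1
  x=-5.517: |R|=0.94329 <1
  x=-4.358: |R|=0.77684 <1
  x=-2.949: |R|=0.48714 <1
  x=-6.322: |R|=1.03454 >1
  x=-6.274: |R|=1.02954 >1
Interval (-6.0000, 0).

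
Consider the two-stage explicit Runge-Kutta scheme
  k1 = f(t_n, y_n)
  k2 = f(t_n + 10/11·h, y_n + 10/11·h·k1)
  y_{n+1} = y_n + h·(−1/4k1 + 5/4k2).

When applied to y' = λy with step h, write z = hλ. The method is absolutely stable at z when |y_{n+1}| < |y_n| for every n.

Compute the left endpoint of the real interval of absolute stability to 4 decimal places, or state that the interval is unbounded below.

z* = -0.8800.

Set f=λy, z=hλ:
  k1=λy_n ⇒ h·k1=z·y_n;  k2=λ(1+10/11z)y_n ⇒ h·k2=z(1+10/11z)y_n
  y_{n+1}/y_n = 1 − 1/4z + 5/4z(1+10/11z) = 1 + z + 25/22z²
  R(z) = 1 + z + 25/22z².

Need |R(x)|<1, x<0.
x=-0.32: |R|=0.7964
R=1: x+25/22x²=0 ⇒ x=−22/25=-0.8800; min R=1−1/(4·25/22)=0.7800>−1
Confirm numerically:
  x=-0.823: |R|=0.94669 <1
  x=-0.687: |R|=0.84933 <1
  x=-0.389: |R|=0.78296 <1
  x=-1.146: |R|=1.34640 >1
  x=-1.131: |R|=1.32259 >1
Interval (-0.8800, 0).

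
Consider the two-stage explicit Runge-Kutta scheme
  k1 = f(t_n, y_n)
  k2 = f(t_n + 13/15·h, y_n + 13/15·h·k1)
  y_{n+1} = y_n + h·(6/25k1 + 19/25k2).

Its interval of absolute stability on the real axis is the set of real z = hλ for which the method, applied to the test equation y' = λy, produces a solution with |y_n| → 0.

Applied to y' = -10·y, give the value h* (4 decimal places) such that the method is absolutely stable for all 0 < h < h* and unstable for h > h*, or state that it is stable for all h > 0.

On y'=λy, z=hλ:
  k1=λy_n ⇒ h·k1=z·y_n;  k2=λ(1+13/15z)y_n ⇒ h·k2=z(1+13/15z)y_n
  y_{n+1}/y_n = 1 + 6/25z + 19/25z(1+13/15z) = 1 + z + 247/375z²
  so R(z) = 1 + z + 247/375z².

Find x<0 with |R(x)|<1.
x=-0.79: |R|=0.6211
R=1: x+247/375x²=0 ⇒ x=−375/247=-1.5182; min R=1−1/(4·247/375)=0.6204>−1
Confirm numerically:
  x=-1.446: |R|=0.93122 <1
  x=-0.997: |R|=0.65772 <1
  x=-0.918: |R|=0.63707 <1
  x=-0.880: |R|=0.63007 <1
  x=-1.981: |R|=1.60385 >1
  x=-1.740: |R|=1.25418 >1
  x=-1.660: |R|=1.15502 >1
Stable set (-1.5182, 0).

(-1.5182,0); λ=-10 ⇒ h* = (375/247)/10 = 0.1518.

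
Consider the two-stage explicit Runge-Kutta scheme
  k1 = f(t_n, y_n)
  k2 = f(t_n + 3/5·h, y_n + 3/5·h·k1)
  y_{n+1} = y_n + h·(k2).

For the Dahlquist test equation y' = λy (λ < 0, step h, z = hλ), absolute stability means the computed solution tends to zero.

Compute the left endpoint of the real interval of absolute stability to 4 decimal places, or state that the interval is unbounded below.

z* = -1.6667.

With y'=λy (z=hλ):
  k1=λy_n ⇒ h·k1=z·y_n;  k2=λ(1+3/5z)y_n ⇒ h·k2=z(1+3/5z)y_n
  y_{n+1}/y_n = 1 + z(1+3/5z) = 1 + z + 3/5z²
  ⇒ R(z) = 1 + z + 3/5z².

Find x<0 with |R(x)|<1.
x=-0.78: |R|=0.5850
R=1: x+3/5x²=0 ⇒ x=−5/3=-1.6667; min R=1−1/(4·3/5)=0.5833>−1
Confirm numerically:
  x=-1.251: |R|=0.68800 <1
  x=-1.235: |R|=0.68013 <1
  x=-1.113: |R|=0.63026 <1
  x=-2.257: |R|=1.79943 >1
  x=-2.211: |R|=1.72211 >1
  x=-1.866: |R|=1.22317 >1
So |R|<1 on (-1.6667, 0).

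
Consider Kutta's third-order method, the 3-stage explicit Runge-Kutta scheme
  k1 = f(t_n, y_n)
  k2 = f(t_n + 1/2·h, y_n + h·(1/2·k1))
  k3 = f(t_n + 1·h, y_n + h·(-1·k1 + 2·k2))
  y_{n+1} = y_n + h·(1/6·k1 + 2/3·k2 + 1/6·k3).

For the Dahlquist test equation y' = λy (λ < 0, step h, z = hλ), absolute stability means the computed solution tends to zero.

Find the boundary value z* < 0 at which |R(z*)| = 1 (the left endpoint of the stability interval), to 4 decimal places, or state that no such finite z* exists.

left endpoint -2.5127.

On y'=λy, z=hλ:
  order 3, 3-stage ⇒ R(z)=1+z+z^2/2+z^3/6
  (e.g. R(-0.63)=0.52678, |R|=0.52678)

Solve |R(x)|<1 on ℝ⁻.
x=-0.63: |R|=0.5268
|R(-2.67)|=1.2779 |R(-2.15)|=0.4951 |R(-1.17)|=0.2475
Bisect:
  x_lo=-3.3859 |R|=3.1231  x_hi=-0.2705 |R|=0.7628
  mid=-1.82820 |R|=0.17545 →hi
  mid=-2.60703 |R|=1.16189 →lo
  mid=-2.21762 |R|=0.57635 →hi
  mid=-2.41233 |R|=0.84235 →hi
  mid=-2.50968 |R|=0.99497 →hi
  mid=-2.55836 |R|=1.07658 →lo
  mid=-2.53402 |R|=1.03532 →lo
  mid=-2.52185 |R|=1.01503 →lo
  mid=-2.51576 |R|=1.00497 →lo
  mid=-2.51272 |R|=0.99996 →hi
  ...
  [-2.51291,-2.51272] ⇒ x*=-2.5127
So |R|<1 on (-2.5127, 0).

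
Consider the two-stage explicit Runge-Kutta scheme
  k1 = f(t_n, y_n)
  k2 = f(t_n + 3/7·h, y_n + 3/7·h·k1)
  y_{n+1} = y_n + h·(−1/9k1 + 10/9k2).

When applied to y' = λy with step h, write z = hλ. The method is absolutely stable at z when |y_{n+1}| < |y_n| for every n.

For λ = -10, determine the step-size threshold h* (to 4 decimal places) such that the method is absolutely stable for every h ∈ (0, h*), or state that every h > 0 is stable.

On y'=λy, z=hλ:
  k1=λy_n ⇒ h·k1=z·y_n;  k2=λ(1+3/7z)y_n ⇒ h·k2=z(1+3/7z)y_n
  y_{n+1}/y_n = 1 − 1/9z + 10/9z(1+3/7z) = 1 + z + 10/21z²
  R(z) = 1 + z + 10/21z².

Solve |R(x)|<1 on ℝ⁻.
x=-1.66: |R|=0.6522
R=1: x+10/21x²=0 ⇒ x=−21/10=-2.1000; min R=1−1/(4·10/21)=0.4750>−1
Confirm numerically:
  x=-2.008: |R|=0.91203 <1
  x=-1.774: |R|=0.72461 <1
  x=-1.701: |R|=0.67681 <1
  x=-2.697: |R|=1.76672 >1
  x=-2.640: |R|=1.67886 >1
  x=-2.262: |R|=1.17450 >1
Interval (-2.1000, 0).

(-2.1000,0); λ=-10 ⇒ h* = (21/10)/10 = 0.2100.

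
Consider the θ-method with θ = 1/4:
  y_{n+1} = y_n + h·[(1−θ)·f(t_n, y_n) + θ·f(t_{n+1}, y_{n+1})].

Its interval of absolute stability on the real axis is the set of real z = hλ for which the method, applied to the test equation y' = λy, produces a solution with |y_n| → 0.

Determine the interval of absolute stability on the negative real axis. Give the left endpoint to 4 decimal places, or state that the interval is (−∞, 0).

Set f=λy, z=hλ:
  y_{n+1} = y_n + z·[3/4·y_n + 1/4·y_{n+1}] ⇒ (1 − 1/4z)y_{n+1} = (1 + 3/4z)y_n
  Hence R(z) = (1 + 3/4z)/(1 − 1/4z).

Need |R(x)|<1, x<0.
x=-0.71: |R|=0.3970
R=−1: 1+3/4x = −1+1/4x ⇒ -1/2x=2 ⇒ x=2/(-1/2)=-4.0000
Confirm numerically:
  x=-3.959: |R|=0.98970 <1
  x=-3.362: |R|=0.82668 <1
  x=-2.674: |R|=0.60264 <1
  x=-1.757: |R|=0.22077 <1
  x=-4.452: |R|=1.10696 >1
  x=-4.183: |R|=1.04473 >1
Interval (-4.0000, 0).

(-4.0000, 0).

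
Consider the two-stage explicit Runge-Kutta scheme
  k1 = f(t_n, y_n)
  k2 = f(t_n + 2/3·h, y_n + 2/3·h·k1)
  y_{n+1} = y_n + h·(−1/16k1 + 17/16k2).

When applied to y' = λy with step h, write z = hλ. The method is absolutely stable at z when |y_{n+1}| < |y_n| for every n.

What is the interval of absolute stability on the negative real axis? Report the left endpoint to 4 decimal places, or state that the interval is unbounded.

On y'=λy, z=hλ:
  k1=λy_n ⇒ h·k1=z·y_n;  k2=λ(1+2/3z)y_n ⇒ h·k2=z(1+2/3z)y_n
  y_{n+1}/y_n = 1 − 1/16z + 17/16z(1+2/3z) = 1 + z + 17/24z²
  ⇒ R(z) = 1 + z + 17/24z².

Boundary: |R(x)|=1, x<0.
x=-1.01: |R|=0.7126
R=1: x+17/24x²=0 ⇒ x=−24/17=-1.4118; min R=1−1/(4·17/24)=0.6471>−1
Confirm numerically:
  x=-1.257: |R|=0.86220 <1
  x=-1.160: |R|=0.79313 <1
  x=-1.079: |R|=0.74567 <1
  x=-1.974: |R|=1.78615 >1
  x=-1.949: |R|=1.74168 >1
  x=-1.442: |R|=1.03088 >1
Interval (-1.4118, 0).

(-1.4118, 0).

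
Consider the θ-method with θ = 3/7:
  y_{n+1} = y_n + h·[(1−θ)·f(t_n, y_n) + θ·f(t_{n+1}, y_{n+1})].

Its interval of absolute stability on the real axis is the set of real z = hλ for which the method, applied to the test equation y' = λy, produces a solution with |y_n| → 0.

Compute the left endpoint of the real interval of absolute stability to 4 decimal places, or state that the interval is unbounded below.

z* = -14.0000.

With y'=λy (z=hλ):
  y_{n+1} = y_n + z·[4/7·y_n + 3/7·y_{n+1}] ⇒ (1 − 3/7z)y_{n+1} = (1 + 4/7z)y_n
  ⇒ R(z) = (1 + 4/7z)/(1 − 3/7z).

Find x<0 with |R(x)|<1.
x=-0.81: |R|=0.3987
R=−1: 1+4/7x = −1+3/7x ⇒ -1/7x=2 ⇒ x=2/(-1/7)=-14.0000
Confirm numerically:
  x=-13.180: |R|=0.98238 <1
  x=-12.559: |R|=0.96775 <1
  x=-10.882: |R|=0.92135 <1
  x=-9.289: |R|=0.86489 <1
  x=-14.425: |R|=1.00845 >1
  x=-14.420: |R|=1.00836 >1
  x=-14.229: |R|=1.00461 >1
Interval (-14.0000, 0).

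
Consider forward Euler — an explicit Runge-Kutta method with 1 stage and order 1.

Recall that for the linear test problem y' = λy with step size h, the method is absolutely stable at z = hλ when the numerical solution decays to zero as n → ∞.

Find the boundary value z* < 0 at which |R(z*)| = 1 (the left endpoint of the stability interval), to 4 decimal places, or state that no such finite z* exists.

z* = -2.0000.

With y'=λy (z=hλ):
  order 1, 1-stage ⇒ R(z)=1+z
  (e.g. R(-1.69)=-0.69000, |R|=0.69000)

Solve |R(x)|<1 on ℝ⁻.
x=-1.69: |R|=0.6900
|R(-2.1)|=1.1000 |R(-0.94)|=0.0600 |R(-0.71)|=0.2900
Bisect:
  x_lo=-2.5229 |R|=1.5229  x_hi=-0.3021 |R|=0.6979
  mid=-1.41252 |R|=0.41252 →hi
  mid=-1.96770 |R|=0.96770 →hi
  mid=-2.24530 |R|=1.24530 →lo
  mid=-2.10650 |R|=1.10650 →lo
  mid=-2.03710 |R|=1.03710 →lo
  mid=-2.00240 |R|=1.00240 →lo
  mid=-1.98505 |R|=0.98505 →hi
  mid=-1.99373 |R|=0.99373 →hi
  mid=-1.99807 |R|=0.99807 →hi
  ...
  [-2.00010,-1.99996] ⇒ x*=-2.0000
Interval (-2.0000, 0).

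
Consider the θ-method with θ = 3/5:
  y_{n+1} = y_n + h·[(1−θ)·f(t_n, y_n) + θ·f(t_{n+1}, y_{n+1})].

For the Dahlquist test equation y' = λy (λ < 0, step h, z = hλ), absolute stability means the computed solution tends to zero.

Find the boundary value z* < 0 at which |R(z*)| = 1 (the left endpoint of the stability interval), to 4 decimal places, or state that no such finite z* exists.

unbounded; (−∞, 0).

Test eqn y'=λy, z=hλ:
  y_{n+1} = y_n + z·[2/5·y_n + 3/5·y_{n+1}] ⇒ (1 − 3/5z)y_{n+1} = (1 + 2/5z)y_n
  so R(z) = (1 + 2/5z)/(1 − 3/5z).

Solve |R(x)|<1 on ℝ⁻.
x=-1.68: |R|=0.1633
x=-2: |R|=0.0909
x=-10: |R|=0.4286
x=-100: |R|=0.6393
θ=3/5≥1/2 ⇒ |1+2/5x|<|1−3/5x| ∀x<0 ⇒ interval (−∞,0).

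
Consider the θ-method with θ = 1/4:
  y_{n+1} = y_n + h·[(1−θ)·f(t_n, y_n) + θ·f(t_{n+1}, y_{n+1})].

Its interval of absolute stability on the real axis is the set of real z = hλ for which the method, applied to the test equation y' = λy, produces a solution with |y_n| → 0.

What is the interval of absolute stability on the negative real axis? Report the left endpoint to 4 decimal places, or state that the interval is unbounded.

Set f=λy, z=hλ:
  y_{n+1} = y_n + z·[3/4·y_n + 1/4·y_{n+1}] ⇒ (1 − 1/4z)y_{n+1} = (1 + 3/4z)y_n
  R(z) = (1 + 3/4z)/(1 − 1/4z).

Solve |R(x)|<1 on ℝ⁻.
x=-1.23: |R|=0.0593
R=−1: 1+3/4x = −1+1/4x ⇒ -1/2x=2 ⇒ x=2/(-1/2)=-4.0000
Confirm numerically:
  x=-3.596: |R|=0.89363 <1
  x=-2.741: |R|=0.62646 <1
  x=-2.551: |R|=0.55762 <1
  x=-2.362: |R|=0.48507 <1
  x=-4.501: |R|=1.11787 >1
  x=-4.478: |R|=1.11276 >1
  x=-4.264: |R|=1.06389 >1
So |R|<1 on (-4.0000, 0).

(-4.0000, 0).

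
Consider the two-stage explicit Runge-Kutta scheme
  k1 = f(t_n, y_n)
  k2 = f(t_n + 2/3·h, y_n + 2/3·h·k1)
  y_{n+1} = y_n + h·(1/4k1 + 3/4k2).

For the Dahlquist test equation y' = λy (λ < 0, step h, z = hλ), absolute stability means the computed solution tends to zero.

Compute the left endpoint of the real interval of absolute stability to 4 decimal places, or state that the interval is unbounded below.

z* = -2.0000.

On y'=λy, z=hλ:
  k1=λy_n ⇒ h·k1=z·y_n;  k2=λ(1+2/3z)y_n ⇒ h·k2=z(1+2/3z)y_n
  y_{n+1}/y_n = 1 + 1/4z + 3/4z(1+2/3z) = 1 + z + 1/2z²
  so R(z) = 1 + z + 1/2z².

Need |R(x)|<1, x<0.
x=-0.39: |R|=0.6861
R=1: x+1/2x²=0 ⇒ x=−2=-2.0000; min R=1−1/(4·1/2)=0.5000>−1
Confirm numerically:
  x=-1.712: |R|=0.75347 <1
  x=-1.635: |R|=0.70161 <1
  x=-1.182: |R|=0.51656 <1
  x=-2.395: |R|=1.47301 >1
  x=-2.337: |R|=1.39378 >1
So |R|<1 on (-2.0000, 0).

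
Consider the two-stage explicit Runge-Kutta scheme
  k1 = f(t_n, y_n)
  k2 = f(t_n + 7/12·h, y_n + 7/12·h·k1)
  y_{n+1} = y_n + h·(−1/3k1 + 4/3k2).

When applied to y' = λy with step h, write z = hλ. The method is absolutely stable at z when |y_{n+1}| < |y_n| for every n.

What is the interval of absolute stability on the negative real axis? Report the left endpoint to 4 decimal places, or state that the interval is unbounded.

(-1.2857, 0).

Test eqn y'=λy, z=hλ:
  k1=λy_n ⇒ h·k1=z·y_n;  k2=λ(1+7/12z)y_n ⇒ h·k2=z(1+7/12z)y_n
  y_{n+1}/y_n = 1 − 1/3z + 4/3z(1+7/12z) = 1 + z + 7/9z²
  Hence R(z) = 1 + z + 7/9z².

Boundary: |R(x)|=1, x<0.
x=-1.16: |R|=0.8866
R=1: x+7/9x²=0 ⇒ x=−9/7=-1.2857; min R=1−1/(4·7/9)=0.6786>−1
Confirm numerically:
  x=-1.161: |R|=0.88738 <1
  x=-0.942: |R|=0.74817 <1
  x=-0.902: |R|=0.73080 <1
  x=-1.671: |R|=1.50074 >1
  x=-1.394: |R|=1.11741 >1
Stable set (-1.2857, 0).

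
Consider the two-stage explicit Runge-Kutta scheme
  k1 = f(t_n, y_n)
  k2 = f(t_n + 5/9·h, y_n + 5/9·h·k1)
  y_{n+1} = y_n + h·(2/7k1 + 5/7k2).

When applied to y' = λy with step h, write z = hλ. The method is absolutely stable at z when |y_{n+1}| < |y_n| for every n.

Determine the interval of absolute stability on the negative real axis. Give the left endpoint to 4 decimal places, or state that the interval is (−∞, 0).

With y'=λy (z=hλ):
  k1=λy_n ⇒ h·k1=z·y_n;  k2=λ(1+5/9z)y_n ⇒ h·k2=z(1+5/9z)y_n
  y_{n+1}/y_n = 1 + 2/7z + 5/7z(1+5/9z) = 1 + z + 25/63z²
  ⇒ R(z) = 1 + z + 25/63z².

Need |R(x)|<1, x<0.
x=-0.7: |R|=0.4944
R=1: x+25/63x²=0 ⇒ x=−63/25=-2.5200; min R=1−1/(4·25/63)=0.3700>−1
Confirm numerically:
  x=-1.715: |R|=0.45215 <1
  x=-1.629: |R|=0.42403 <1
  x=-1.148: |R|=0.37498 <1
  x=-1.123: |R|=0.37745 <1
  x=-3.106: |R|=1.72227 >1
  x=-3.042: |R|=1.63013 >1
  x=-2.553: |R|=1.03343 >1
Stable set (-2.5200, 0).

(-2.5200, 0).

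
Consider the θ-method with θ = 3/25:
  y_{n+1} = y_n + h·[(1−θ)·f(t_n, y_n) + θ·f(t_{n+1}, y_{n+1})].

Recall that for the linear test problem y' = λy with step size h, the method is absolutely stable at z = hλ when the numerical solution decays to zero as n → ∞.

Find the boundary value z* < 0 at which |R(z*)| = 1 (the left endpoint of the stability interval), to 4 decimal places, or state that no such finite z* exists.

left endpoint -2.6316.

With y'=λy (z=hλ):
  y_{n+1} = y_n + z·[22/25·y_n + 3/25·y_{n+1}] ⇒ (1 − 3/25z)y_{n+1} = (1 + 22/25z)y_n
  R(z) = (1 + 22/25z)/(1 − 3/25z).

Solve |R(x)|<1 on ℝ⁻.
x=-1.79: |R|=0.4735
R=−1: 1+22/25x = −1+3/25x ⇒ -19/25x=2 ⇒ x=2/(-19/25)=-2.6316
Confirm numerically:
  x=-1.465: |R|=0.24596 <1
  x=-1.444: |R|=0.23074 <1
  x=-1.218: |R|=0.06268 <1
  x=-1.055: |R|=0.06355 <1
  x=-3.127: |R|=1.27378 >1
  x=-2.979: |R|=1.19451 >1
  x=-2.758: |R|=1.07219 >1
Stable set (-2.6316, 0).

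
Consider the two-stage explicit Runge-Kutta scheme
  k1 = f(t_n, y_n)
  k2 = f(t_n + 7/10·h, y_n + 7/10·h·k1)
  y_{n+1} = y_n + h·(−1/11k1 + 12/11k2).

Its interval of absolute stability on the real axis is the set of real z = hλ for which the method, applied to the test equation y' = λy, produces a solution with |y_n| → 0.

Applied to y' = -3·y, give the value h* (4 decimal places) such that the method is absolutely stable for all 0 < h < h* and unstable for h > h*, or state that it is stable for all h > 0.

Set f=λy, z=hλ:
  k1=λy_n ⇒ h·k1=z·y_n;  k2=λ(1+7/10z)y_n ⇒ h·k2=z(1+7/10z)y_n
  y_{n+1}/y_n = 1 − 1/11z + 12/11z(1+7/10z) = 1 + z + 42/55z²
  so R(z) = 1 + z + 42/55z².

Boundary: |R(x)|=1, x<0.
x=-1.65: |R|=1.4290
R=1: x+42/55x²=0 ⇒ x=−55/42=-1.3095; min R=1−1/(4·42/55)=0.6726>−1
Confirm numerically:
  x=-1.274: |R|=0.96544 <1
  x=-0.912: |R|=0.72315 <1
  x=-0.759: |R|=0.68092 <1
  x=-1.637: |R|=1.40937 >1
  x=-1.395: |R|=1.09106 >1
  x=-1.342: |R|=1.03328 >1
Stable set (-1.3095, 0).

(-1.3095,0); λ=-3 ⇒ h* = (55/42)/3 = 0.4365.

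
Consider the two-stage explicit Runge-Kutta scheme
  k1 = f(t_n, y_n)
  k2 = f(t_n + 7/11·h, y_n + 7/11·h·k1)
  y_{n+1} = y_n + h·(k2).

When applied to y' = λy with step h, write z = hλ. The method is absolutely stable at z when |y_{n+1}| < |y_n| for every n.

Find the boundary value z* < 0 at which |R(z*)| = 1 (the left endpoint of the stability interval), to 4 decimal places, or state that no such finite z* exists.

On y'=λy, z=hλ:
  k1=λy_n ⇒ h·k1=z·y_n;  k2=λ(1+7/11z)y_n ⇒ h·k2=z(1+7/11z)y_n
  y_{n+1}/y_n = 1 + z(1+7/11z) = 1 + z + 7/11z²
  R(z) = 1 + z + 7/11z².

Need |R(x)|<1, x<0.
x=-1.6: |R|=1.0291
R=1: x+7/11x²=0 ⇒ x=−11/7=-1.5714; min R=1−1/(4·7/11)=0.6071>−1
Confirm numerically:
  x=-1.528: |R|=0.95777 <1
  x=-1.239: |R|=0.73790 <1
  x=-1.163: |R|=0.69773 <1
  x=-2.126: |R|=1.75028 >1
  x=-1.983: |R|=1.51937 >1
  x=-1.833: |R|=1.30511 >1
Stable set (-1.5714, 0).

z* = -1.5714.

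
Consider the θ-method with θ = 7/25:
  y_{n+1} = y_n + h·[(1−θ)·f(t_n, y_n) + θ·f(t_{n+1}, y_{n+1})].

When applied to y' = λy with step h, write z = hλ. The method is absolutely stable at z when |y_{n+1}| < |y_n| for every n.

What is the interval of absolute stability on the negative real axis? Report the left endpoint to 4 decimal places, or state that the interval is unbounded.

With y'=λy (z=hλ):
  y_{n+1} = y_n + z·[18/25·y_n + 7/25·y_{n+1}] ⇒ (1 − 7/25z)y_{n+1} = (1 + 18/25z)y_n
  R(z) = (1 + 18/25z)/(1 − 7/25z).

Need |R(x)|<1, x<0.
x=-0.94: |R|=0.2559
R=−1: 1+18/25x = −1+7/25x ⇒ -11/25x=2 ⇒ x=2/(-11/25)=-4.5455
Confirm numerically:
  x=-3.257: |R|=0.70349 <1
  x=-2.959: |R|=0.61825 <1
  x=-2.279: |R|=0.39123 <1
  x=-2.037: |R|=0.29715 <1
  x=-4.858: |R|=1.05827 >1
  x=-4.763: |R|=1.04102 >1
  x=-4.601: |R|=1.01068 >1
So |R|<1 on (-4.5455, 0).

z∈(-4.5455,0).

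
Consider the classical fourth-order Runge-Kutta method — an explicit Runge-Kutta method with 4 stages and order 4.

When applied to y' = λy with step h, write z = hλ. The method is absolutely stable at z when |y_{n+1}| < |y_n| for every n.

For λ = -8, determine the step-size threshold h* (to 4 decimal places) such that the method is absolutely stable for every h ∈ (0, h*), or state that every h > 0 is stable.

On y'=λy, z=hλ:
  order 4, 4-stage ⇒ R(z)=1+z+z^2/2+z^3/6+z^4/24
  (e.g. R(-1.19)=0.32075, |R|=0.32075)

Find x<0 with |R(x)|<1.
x=-1.19: |R|=0.3207
|R(-2.61)|=0.7663 |R(-2.6)|=0.7547 |R(-0.73)|=0.4834
Bisect:
  x_lo=-3.2726 |R|=2.0202  x_hi=-0.0857 |R|=0.9179
  mid=-1.67917 |R|=0.27279 →hi
  mid=-2.47590 |R|=0.62531 →hi
  mid=-2.87427 |R|=1.14265 →lo
  mid=-2.67509 |R|=0.84616 →hi
  mid=-2.77468 |R|=0.98411 →hi
  mid=-2.82447 |R|=1.06070 →lo
  mid=-2.79958 |R|=1.02175 →lo
  mid=-2.78713 |R|=1.00277 →lo
  ...
  [-2.78538,-2.78518] ⇒ x*=-2.7853
Interval (-2.7853, 0).

(-2.7853,0); λ=-8 ⇒ h* = 0.3482.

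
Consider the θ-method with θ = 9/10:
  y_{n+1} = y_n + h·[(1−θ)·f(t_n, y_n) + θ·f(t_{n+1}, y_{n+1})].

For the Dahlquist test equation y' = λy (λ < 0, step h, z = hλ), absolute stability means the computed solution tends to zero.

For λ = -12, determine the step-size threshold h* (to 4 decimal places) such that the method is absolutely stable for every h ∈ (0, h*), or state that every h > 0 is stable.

(−∞, 0) — no finite endpoint. Any h>0 works for λ=-12.

On y'=λy, z=hλ:
  y_{n+1} = y_n + z·[1/10·y_n + 9/10·y_{n+1}] ⇒ (1 − 9/10z)y_{n+1} = (1 + 1/10z)y_n
  so R(z) = (1 + 1/10z)/(1 − 9/10z).

Boundary: |R(x)|=1, x<0.
x=-1.69: |R|=0.3296
x=-2: |R|=0.2857
x=-10: |R|=0.0000
x=-100: |R|=0.0989
θ=9/10≥1/2 ⇒ |1+1/10x|<|1−9/10x| ∀x<0 ⇒ unbounded interval.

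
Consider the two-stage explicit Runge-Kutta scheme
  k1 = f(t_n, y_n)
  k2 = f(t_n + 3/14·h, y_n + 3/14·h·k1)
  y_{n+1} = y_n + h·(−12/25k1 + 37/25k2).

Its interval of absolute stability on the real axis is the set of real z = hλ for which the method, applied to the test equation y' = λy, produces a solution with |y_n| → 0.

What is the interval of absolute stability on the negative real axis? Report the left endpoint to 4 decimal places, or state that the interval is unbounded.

(-3.1532, 0).

Test eqn y'=λy, z=hλ:
  k1=λy_n ⇒ h·k1=z·y_n;  k2=λ(1+3/14z)y_n ⇒ h·k2=z(1+3/14z)y_n
  y_{n+1}/y_n = 1 − 12/25z + 37/25z(1+3/14z) = 1 + z + 111/350z²
  so R(z) = 1 + z + 111/350z².

Need |R(x)|<1, x<0.
x=-1.08: |R|=0.2899
R=1: x+111/350x²=0 ⇒ x=−350/111=-3.1532; min R=1−1/(4·111/350)=0.2117>−1
Confirm numerically:
  x=-2.994: |R|=0.84888 <1
  x=-2.396: |R|=0.42466 <1
  x=-2.343: |R|=0.39800 <1
  x=-1.554: |R|=0.21187 <1
  x=-3.502: |R|=1.38744 >1
  x=-3.314: |R|=1.16905 >1
Interval (-3.1532, 0).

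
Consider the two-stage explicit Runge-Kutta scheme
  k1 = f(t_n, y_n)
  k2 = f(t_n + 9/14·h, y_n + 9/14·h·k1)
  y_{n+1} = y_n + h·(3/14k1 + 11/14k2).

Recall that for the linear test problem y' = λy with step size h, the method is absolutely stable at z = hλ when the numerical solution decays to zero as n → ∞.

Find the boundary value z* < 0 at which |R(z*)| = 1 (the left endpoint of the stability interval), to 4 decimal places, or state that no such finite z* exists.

z* = -1.9798.

On y'=λy, z=hλ:
  k1=λy_n ⇒ h·k1=z·y_n;  k2=λ(1+9/14z)y_n ⇒ h·k2=z(1+9/14z)y_n
  y_{n+1}/y_n = 1 + 3/14z + 11/14z(1+9/14z) = 1 + z + 99/196z²
  so R(z) = 1 + z + 99/196z².

Solve |R(x)|<1 on ℝ⁻.
x=-1.6: |R|=0.6931
R=1: x+99/196x²=0 ⇒ x=−196/99=-1.9798; min R=1−1/(4·99/196)=0.5051>−1
Confirm numerically:
  x=-1.217: |R|=0.53110 <1
  x=-1.193: |R|=0.52589 <1
  x=-0.982: |R|=0.50508 <1
  x=-0.865: |R|=0.51293 <1
  x=-2.395: |R|=1.50228 >1
  x=-2.145: |R|=1.17899 >1
So |R|<1 on (-1.9798, 0).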